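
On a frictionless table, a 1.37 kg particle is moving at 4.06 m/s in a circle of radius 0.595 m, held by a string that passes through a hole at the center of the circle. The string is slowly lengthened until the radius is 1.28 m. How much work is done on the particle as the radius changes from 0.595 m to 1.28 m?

W ≈ -8.85 J

Central (radial) force ⇒ zero torque about the center ⇒ m v r is constant.
v₂ = v₁ r₁ / r₂ = (4.06)(0.595) / (1.28) = 1.887 m/s.
W = ΔKE = ½m(v₂² − v₁²) = -8.851 J.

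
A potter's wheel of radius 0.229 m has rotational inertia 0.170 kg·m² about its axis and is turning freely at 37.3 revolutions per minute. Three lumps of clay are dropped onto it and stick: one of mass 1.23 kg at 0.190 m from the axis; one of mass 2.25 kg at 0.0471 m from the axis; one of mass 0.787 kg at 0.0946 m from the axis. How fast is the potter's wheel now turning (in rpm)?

No external torque acts about the axis; L_before = L_after.
Added inertia Σmr² = (1.23)(0.190)² + (2.25)(0.0471)² + (0.787)(0.0946)² = 0.05644 kg·m²; I_f = 0.1700 + 0.05644 = 0.2264 kg·m².
ω_f = I_p ω_i / I_f = (0.1700)(37.3) / 0.2264 = 28.00 rpm.

ω_f ≈ 28.0 rpm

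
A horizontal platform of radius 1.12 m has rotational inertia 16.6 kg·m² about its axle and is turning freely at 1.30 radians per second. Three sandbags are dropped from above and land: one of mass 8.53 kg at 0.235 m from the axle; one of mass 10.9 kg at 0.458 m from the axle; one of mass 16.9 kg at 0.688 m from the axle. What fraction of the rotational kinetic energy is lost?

No external torque acts about the axle; L_before = L_after.
Added inertia Σmr² = (8.53)(0.235)² + (10.9)(0.458)² + (16.9)(0.688)² = 10.76 kg·m²; I_f = 16.60 + 10.76 = 27.36 kg·m².
ω_f = I_p ω_i / I_f = (16.60)(1.30) / 27.36 = 0.7888 rad/s.
KE_i = ½(16.60)(1.300 rad/s)² = 14.03 J; KE_f = ½(27.36)(0.7888)² = 8.511 J.
Fraction lost = 0.3932.

fraction ≈ 0.393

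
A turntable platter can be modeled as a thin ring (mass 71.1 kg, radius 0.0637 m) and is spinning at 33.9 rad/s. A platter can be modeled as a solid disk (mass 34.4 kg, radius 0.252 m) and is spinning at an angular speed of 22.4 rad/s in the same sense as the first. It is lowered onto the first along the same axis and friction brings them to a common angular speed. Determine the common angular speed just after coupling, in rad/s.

|ω_f| ≈ 24.8 rad/s

No external torque acts about the common axis, so total angular momentum is conserved.
Moments of inertia: I_A = (71.1)(0.0637)² = 0.2885 kg·m²; I_B = ½(34.4)(0.252)² = 1.092 kg·m².
Taking A's sense as positive: L = (0.2885)(33.9) + (1.092)(22.4) = 34.25 kg·m²·rad/s.
Combined I = 0.2885 + 1.092 = 1.381 kg·m².
ω_f = L / I = 34.25 / 1.381 = 24.80 rad/s.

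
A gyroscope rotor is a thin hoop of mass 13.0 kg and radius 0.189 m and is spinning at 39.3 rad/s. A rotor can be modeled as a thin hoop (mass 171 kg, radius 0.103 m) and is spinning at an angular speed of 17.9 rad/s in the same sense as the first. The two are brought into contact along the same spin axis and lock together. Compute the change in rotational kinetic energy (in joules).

The coupling torques are internal; angular momentum about the shared axis is conserved.
Moments of inertia: I_A = (13.0)(0.189)² = 0.4644 kg·m²; I_B = (171)(0.103)² = 1.814 kg·m².
Taking A's sense as positive: L = (0.4644)(39.3) + (1.814)(17.9) = 50.72 kg·m²·rad/s.
Combined I = 0.4644 + 1.814 = 2.279 kg·m².
ω_f = L / I = 50.72 / 2.279 = 22.26 rad/s.
KE_i = ½ΣIω² = 649.2 J; KE_f = ½(2.279)(22.26)² = 564.6 J.

ΔKE ≈ -84.7 J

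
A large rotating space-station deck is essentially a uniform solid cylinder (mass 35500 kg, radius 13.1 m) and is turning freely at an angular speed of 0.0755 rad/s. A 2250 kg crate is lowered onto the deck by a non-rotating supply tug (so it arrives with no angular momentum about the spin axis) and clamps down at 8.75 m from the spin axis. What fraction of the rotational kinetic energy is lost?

fraction ≈ 0.0535

No external torque acts about the spin axis; L_before = L_after.
I_p = ½(35500)(13.1)² = 3.046e+06 kg·m².
Added inertia Σmr² = (2250)(8.75)² = 1.723e+05 kg·m²; I_f = 3.046e+06 + 1.723e+05 = 3.218e+06 kg·m².
ω_f = I_p ω_i / I_f = (3.046e+06)(0.0755) / 3.218e+06 = 0.07146 rad/s.
KE_i = ½(3.046e+06)(0.07550 rad/s)² = 8682 J; KE_f = ½(3.218e+06)(0.07146)² = 8217 J.
Fraction lost = 0.05353.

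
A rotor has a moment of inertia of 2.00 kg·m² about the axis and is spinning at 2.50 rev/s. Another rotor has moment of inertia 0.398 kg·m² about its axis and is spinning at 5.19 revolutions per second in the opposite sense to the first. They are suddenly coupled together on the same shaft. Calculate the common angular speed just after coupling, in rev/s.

No external torque acts about the common axis, so total angular momentum is conserved.
Taking A's sense as positive: L = (2.000)(2.50) − (0.3980)(5.19) = 2.934 kg·m²·rev/s.
Combined I = 2.000 + 0.3980 = 2.398 kg·m².
ω_f = L / I = 2.934 / 2.398 = 1.224 rev/s.

|ω_f| ≈ 1.22 rev/s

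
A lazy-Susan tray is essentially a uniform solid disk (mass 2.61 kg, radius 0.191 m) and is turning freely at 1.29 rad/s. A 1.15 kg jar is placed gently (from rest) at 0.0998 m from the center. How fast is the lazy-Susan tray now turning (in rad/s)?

The added mass arrives with no angular momentum about the center, and any external torque about the center is negligible, so the system's angular momentum is conserved.
I_p = ½(2.61)(0.191)² = 0.04761 kg·m².
Added inertia Σmr² = (1.15)(0.0998)² = 0.01145 kg·m²; I_f = 0.04761 + 0.01145 = 0.05906 kg·m².
ω_f = I_p ω_i / I_f = (0.04761)(1.29) / 0.05906 = 1.040 rad/s.

ω_f ≈ 1.04 rad/s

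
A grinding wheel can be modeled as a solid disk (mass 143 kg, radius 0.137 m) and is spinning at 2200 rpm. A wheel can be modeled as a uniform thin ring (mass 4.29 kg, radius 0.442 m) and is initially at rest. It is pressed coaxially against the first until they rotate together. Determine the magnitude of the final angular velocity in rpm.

|ω_f| ≈ 1350 rpm

No external torque acts about the common axis, so total angular momentum is conserved.
Moments of inertia: I_A = ½(143)(0.137)² = 1.342 kg·m²; I_B = (4.29)(0.442)² = 0.8381 kg·m².
Taking A's sense as positive: L = (1.342)(2200) = 2952 kg·m²·rpm.
Combined I = 1.342 + 0.8381 = 2.180 kg·m².
ω_f = L / I = 2952 / 2.180 = 1354 rpm.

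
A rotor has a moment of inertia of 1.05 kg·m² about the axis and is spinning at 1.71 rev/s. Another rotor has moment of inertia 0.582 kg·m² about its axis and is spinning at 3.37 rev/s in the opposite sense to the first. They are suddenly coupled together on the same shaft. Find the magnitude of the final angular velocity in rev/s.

The coupling torques are internal; angular momentum about the shared axis is conserved.
Taking A's sense as positive: L = (1.050)(1.71) − (0.5820)(3.37) = -0.1658 kg·m²·rev/s.
Combined I = 1.050 + 0.5820 = 1.632 kg·m².
ω_f = L / I = -0.1658 / 1.632 = -0.1016 rev/s.

|ω_f| ≈ 0.102 rev/s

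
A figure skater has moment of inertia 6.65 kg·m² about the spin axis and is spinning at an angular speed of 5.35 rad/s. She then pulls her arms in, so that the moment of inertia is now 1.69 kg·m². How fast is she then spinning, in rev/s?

No external torque acts about the spin axis, so angular momentum is conserved.
ω₂ = I₁ω₁ / I₂ = (6.650)(5.35 rad/s) / (1.690) = 21.05 rad/s = 3.350 rev/s.

ω₂ ≈ 3.35 rev/s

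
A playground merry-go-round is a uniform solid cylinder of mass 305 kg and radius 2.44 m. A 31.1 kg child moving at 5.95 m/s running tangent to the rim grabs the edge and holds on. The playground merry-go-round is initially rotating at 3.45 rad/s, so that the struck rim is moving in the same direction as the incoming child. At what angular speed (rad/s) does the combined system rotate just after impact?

The axle reaction passes through the axle and exerts no torque about it; angular momentum about the axle is conserved through the impact.
I_p = ½(305)(2.44)² = 907.9 kg·m². Taking the sense of the child's angular momentum as positive, L_{child} = m v R = (31.1)(5.95)(2.44) = 451.5 kg·m²/s.
L_i = +I_p ω_p + m v R = +(907.9)(3.45) + 451.5 = 3584 kg·m²/s.
After sticking, I_f = I_p + m R² = 907.9 + (31.1)(2.44)² = 1093 kg·m².
ω_f = L_i / I_f = 3584 / 1093 = 3.279 rad/s.

|ω_f| ≈ 3.28 rad/s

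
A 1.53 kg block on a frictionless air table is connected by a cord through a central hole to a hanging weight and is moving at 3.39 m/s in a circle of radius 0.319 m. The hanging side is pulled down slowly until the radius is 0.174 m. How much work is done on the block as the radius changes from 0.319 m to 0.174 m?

The only horizontal force on the mass is along the cord (radial), so it exerts no torque about the hole and angular momentum m v r is conserved.
v₂ = v₁ r₁ / r₂ = (3.39)(0.319) / (0.174) = 6.215 m/s.
W = ΔKE = ½m(v₂² − v₁²) = 20.76 J.

W ≈ 20.8 J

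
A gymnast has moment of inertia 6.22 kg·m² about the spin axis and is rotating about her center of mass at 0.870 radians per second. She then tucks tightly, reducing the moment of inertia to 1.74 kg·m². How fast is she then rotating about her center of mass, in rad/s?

ω₂ ≈ 3.11 rad/s

No external torque acts about the spin axis, so angular momentum is conserved.
ω₂ = I₁ω₁ / I₂ = (6.220)(0.870 rad/s) / (1.740) = 3.110 rad/s.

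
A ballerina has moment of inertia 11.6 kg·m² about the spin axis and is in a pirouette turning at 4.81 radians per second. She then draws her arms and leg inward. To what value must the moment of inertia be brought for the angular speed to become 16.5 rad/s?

I₂ ≈ 3.38 kg·m²

No external torque acts about the spin axis, so angular momentum is conserved.
I₂ = I₁ω₁ / ω₂ = (11.6)(4.81) / (16.5) = 3.382 kg·m².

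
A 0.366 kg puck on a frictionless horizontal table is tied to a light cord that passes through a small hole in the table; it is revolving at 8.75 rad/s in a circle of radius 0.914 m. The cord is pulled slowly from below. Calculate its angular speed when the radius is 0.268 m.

The constraining force is radial, so m r² ω about the center is conserved.
ω₂ = ω₁ (r₁/r₂)² = (8.75)(0.914/0.268)² = 101.8 rad/s.

ω₂ ≈ 102 rad/s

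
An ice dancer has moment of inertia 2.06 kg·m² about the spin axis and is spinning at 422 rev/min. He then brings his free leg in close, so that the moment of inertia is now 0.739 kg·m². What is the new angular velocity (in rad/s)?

Angular momentum about the spin axis is conserved since the torque about it is zero.
ω₂ = I₁ω₁ / I₂ = (2.060)(422 rpm) / (0.7390) = 1176 rpm = 123.2 rad/s.

ω₂ ≈ 123 rad/s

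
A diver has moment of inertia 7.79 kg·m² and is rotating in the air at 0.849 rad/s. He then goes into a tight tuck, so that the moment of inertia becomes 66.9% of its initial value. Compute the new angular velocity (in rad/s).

ω₂ ≈ 1.27 rad/s

Angular momentum about the spin axis is conserved since the torque about it is zero.
I₂ = 0.669 × 7.79 = 5.212 kg·m².
ω₂ = I₁ω₁ / I₂ = (7.790)(0.849 rad/s) / (5.212) = 1.269 rad/s.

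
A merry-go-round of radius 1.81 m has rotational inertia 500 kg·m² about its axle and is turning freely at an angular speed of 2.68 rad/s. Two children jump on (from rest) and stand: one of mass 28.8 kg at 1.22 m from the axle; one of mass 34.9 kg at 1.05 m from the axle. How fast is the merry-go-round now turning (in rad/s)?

ω_f ≈ 2.31 rad/s

The added mass arrives with no angular momentum about the axle, and any external torque about the axle is negligible, so the system's angular momentum is conserved.
Added inertia Σmr² = (28.8)(1.22)² + (34.9)(1.05)² = 81.34 kg·m²; I_f = 500.0 + 81.34 = 581.3 kg·m².
ω_f = I_p ω_i / I_f = (500.0)(2.68) / 581.3 = 2.305 rad/s.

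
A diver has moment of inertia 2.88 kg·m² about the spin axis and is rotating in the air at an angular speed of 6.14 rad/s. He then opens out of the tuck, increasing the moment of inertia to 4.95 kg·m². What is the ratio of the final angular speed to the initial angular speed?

No external torque acts about the spin axis, so angular momentum is conserved.
ω₂/ω₁ = I₁/I₂ = 2.880 / 4.950 = 0.5818.

ω₂/ω₁ ≈ 0.582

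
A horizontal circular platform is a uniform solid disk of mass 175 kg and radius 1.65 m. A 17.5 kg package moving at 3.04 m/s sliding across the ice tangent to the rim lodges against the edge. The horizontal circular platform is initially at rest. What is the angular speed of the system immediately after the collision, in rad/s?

About the central axle the impulsive forces during the collision are internal, so angular momentum about that axis is conserved.
I_p = ½(175)(1.65)² = 238.2 kg·m². Taking the sense of the package's angular momentum as positive, L_{package} = m v R = (17.5)(3.04)(1.65) = 87.78 kg·m²/s.
L_i = 0 + 87.78 = 87.78 kg·m²/s.
After sticking, I_f = I_p + m R² = 238.2 + (17.5)(1.65)² = 285.9 kg·m².
ω_f = L_i / I_f = 87.78 / 285.9 = 0.3071 rad/s.

|ω_f| ≈ 0.307 rad/s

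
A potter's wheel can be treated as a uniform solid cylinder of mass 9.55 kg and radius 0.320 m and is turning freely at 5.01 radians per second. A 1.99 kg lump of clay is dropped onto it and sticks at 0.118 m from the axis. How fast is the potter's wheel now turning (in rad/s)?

ω_f ≈ 4.74 rad/s

The added mass arrives with no angular momentum about the axis, and any external torque about the axis is negligible, so the system's angular momentum is conserved.
I_p = ½(9.55)(0.320)² = 0.4890 kg·m².
Added inertia Σmr² = (1.99)(0.118)² = 0.02771 kg·m²; I_f = 0.4890 + 0.02771 = 0.5167 kg·m².
ω_f = I_p ω_i / I_f = (0.4890)(5.01) / 0.5167 = 4.741 rad/s.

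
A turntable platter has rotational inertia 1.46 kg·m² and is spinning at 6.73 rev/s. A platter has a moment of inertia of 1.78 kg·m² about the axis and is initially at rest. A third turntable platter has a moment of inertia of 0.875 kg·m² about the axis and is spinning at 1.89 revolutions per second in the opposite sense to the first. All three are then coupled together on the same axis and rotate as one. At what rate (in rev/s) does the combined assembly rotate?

|ω_f| ≈ 1.99 rev/s

No external torque acts about the common axis, so total angular momentum is conserved.
Taking A's sense as positive: L = (1.460)(6.73) − (0.8750)(1.89) = 8.172 kg·m²·rev/s.
Combined I = 1.460 + 1.780 + 0.8750 = 4.115 kg·m².
ω_f = L / I = 8.172 / 4.115 = 1.986 rev/s.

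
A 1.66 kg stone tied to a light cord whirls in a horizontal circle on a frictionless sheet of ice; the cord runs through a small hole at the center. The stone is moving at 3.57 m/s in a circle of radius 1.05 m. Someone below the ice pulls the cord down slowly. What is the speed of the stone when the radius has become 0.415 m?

v₂ ≈ 9.03 m/s

Central (radial) force ⇒ zero torque about the center ⇒ m v r is constant.
v₂ = v₁ r₁ / r₂ = (3.57)(1.05) / (0.415) = 9.033 m/s.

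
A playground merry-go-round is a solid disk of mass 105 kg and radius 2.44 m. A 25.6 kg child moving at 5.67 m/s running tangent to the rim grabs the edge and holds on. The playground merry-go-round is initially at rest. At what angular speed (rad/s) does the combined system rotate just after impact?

|ω_f| ≈ 0.762 rad/s

About the axle the impulsive forces during the collision are internal, so angular momentum about that axis is conserved.
I_p = ½(105)(2.44)² = 312.6 kg·m². Taking the sense of the child's angular momentum as positive, L_{child} = m v R = (25.6)(5.67)(2.44) = 354.2 kg·m²/s.
L_i = 0 + 354.2 = 354.2 kg·m²/s.
After sticking, I_f = I_p + m R² = 312.6 + (25.6)(2.44)² = 465.0 kg·m².
ω_f = L_i / I_f = 354.2 / 465.0 = 0.7617 rad/s.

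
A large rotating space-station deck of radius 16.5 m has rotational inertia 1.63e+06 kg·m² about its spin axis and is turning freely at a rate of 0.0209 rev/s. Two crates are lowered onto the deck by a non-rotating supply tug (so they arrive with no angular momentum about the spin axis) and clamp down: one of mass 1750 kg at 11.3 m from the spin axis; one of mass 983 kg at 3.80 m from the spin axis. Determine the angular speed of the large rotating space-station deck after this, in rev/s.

No external torque acts about the spin axis; L_before = L_after.
Added inertia Σmr² = (1750)(11.3)² + (983)(3.80)² = 2.377e+05 kg·m²; I_f = 1.630e+06 + 2.377e+05 = 1.868e+06 kg·m².
ω_f = I_p ω_i / I_f = (1.630e+06)(0.0209) / 1.868e+06 = 0.01824 rev/s.

ω_f ≈ 0.0182 rev/s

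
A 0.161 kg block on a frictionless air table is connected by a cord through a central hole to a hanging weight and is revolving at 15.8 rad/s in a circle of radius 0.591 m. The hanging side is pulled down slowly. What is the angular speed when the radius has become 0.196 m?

ω₂ ≈ 144 rad/s

The constraining force is radial, so m r² ω about the center is conserved.
ω₂ = ω₁ (r₁/r₂)² = (15.8)(0.591/0.196)² = 143.7 rad/s.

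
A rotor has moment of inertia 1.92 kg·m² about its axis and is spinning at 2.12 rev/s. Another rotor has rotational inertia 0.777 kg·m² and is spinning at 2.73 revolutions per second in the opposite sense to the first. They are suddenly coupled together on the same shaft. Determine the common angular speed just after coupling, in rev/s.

No external torque acts about the common axis, so total angular momentum is conserved.
Taking A's sense as positive: L = (1.920)(2.12) − (0.7770)(2.73) = 1.949 kg·m²·rev/s.
Combined I = 1.920 + 0.7770 = 2.697 kg·m².
ω_f = L / I = 1.949 / 2.697 = 0.7227 rev/s.

|ω_f| ≈ 0.723 rev/s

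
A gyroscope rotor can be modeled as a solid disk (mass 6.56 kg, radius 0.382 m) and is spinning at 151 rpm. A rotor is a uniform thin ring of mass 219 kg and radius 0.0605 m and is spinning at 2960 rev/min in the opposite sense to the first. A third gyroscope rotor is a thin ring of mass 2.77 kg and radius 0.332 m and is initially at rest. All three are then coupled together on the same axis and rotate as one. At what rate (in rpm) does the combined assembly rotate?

The coupling torques are internal; angular momentum about the shared axis is conserved.
Moments of inertia: I_A = ½(6.56)(0.382)² = 0.4786 kg·m²; I_B = (219)(0.0605)² = 0.8016 kg·m²; I_C = (2.77)(0.332)² = 0.3053 kg·m².
Taking A's sense as positive: L = (0.4786)(151) − (0.8016)(2960) = -2300 kg·m²·rpm.
Combined I = 0.4786 + 0.8016 + 0.3053 = 1.586 kg·m².
ω_f = L / I = -2300 / 1.586 = -1451 rpm.

|ω_f| ≈ 1450 rpm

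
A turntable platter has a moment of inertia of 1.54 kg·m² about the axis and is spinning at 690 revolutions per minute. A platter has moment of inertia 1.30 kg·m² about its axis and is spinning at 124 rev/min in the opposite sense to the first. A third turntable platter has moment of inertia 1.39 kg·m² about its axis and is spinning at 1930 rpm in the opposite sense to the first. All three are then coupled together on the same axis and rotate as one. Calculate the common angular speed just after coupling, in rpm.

No external torque acts about the common axis, so total angular momentum is conserved.
Taking A's sense as positive: L = (1.540)(690) − (1.300)(124) − (1.390)(1930) = -1781 kg·m²·rpm.
Combined I = 1.540 + 1.300 + 1.390 = 4.230 kg·m².
ω_f = L / I = -1781 / 4.230 = -421.1 rpm.

|ω_f| ≈ 421 rpm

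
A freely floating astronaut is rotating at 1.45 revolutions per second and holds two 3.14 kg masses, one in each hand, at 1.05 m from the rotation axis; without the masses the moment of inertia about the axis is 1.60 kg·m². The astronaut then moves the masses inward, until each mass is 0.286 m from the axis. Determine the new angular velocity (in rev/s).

No external torque acts about the spin axis, so angular momentum is conserved.
I₁ = 1.60 + 2(3.14)(1.05)² = 8.524 kg·m²; I₂ = 1.60 + 2(3.14)(0.286)² = 2.114 kg·m².
ω₂ = I₁ω₁ / I₂ = (8.524)(1.45 rev/s) / (2.114) = 5.847 rev/s.

ω₂ ≈ 5.85 rev/s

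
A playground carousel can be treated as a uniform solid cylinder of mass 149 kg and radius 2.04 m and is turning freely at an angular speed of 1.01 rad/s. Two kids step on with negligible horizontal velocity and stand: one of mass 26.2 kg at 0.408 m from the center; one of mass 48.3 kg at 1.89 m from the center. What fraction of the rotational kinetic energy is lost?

fraction ≈ 0.363

No external torque acts about the center; L_before = L_after.
I_p = ½(149)(2.04)² = 310.0 kg·m².
Added inertia Σmr² = (26.2)(0.408)² + (48.3)(1.89)² = 176.9 kg·m²; I_f = 310.0 + 176.9 = 486.9 kg·m².
ω_f = I_p ω_i / I_f = (310.0)(1.01) / 486.9 = 0.6431 rad/s.
KE_i = ½(310.0)(1.010 rad/s)² = 158.1 J; KE_f = ½(486.9)(0.6431)² = 100.7 J.
Fraction lost = 0.3633.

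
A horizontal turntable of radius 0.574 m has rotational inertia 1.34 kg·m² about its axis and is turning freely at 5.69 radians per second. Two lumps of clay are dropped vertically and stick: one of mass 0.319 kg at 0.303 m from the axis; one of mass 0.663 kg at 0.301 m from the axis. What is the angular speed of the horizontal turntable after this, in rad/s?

No external torque acts about the axis; L_before = L_after.
Added inertia Σmr² = (0.319)(0.303)² + (0.663)(0.301)² = 0.08936 kg·m²; I_f = 1.340 + 0.08936 = 1.429 kg·m².
ω_f = I_p ω_i / I_f = (1.340)(5.69) / 1.429 = 5.334 rad/s.

ω_f ≈ 5.33 rad/s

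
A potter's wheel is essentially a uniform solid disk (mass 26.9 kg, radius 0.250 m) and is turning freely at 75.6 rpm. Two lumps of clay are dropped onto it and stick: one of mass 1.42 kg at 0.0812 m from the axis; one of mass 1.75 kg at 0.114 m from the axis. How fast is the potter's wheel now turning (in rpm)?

The added mass arrives with no angular momentum about the axis, and any external torque about the axis is negligible, so the system's angular momentum is conserved.
I_p = ½(26.9)(0.250)² = 0.8406 kg·m².
Added inertia Σmr² = (1.42)(0.0812)² + (1.75)(0.114)² = 0.03211 kg·m²; I_f = 0.8406 + 0.03211 = 0.8727 kg·m².
ω_f = I_p ω_i / I_f = (0.8406)(75.6) / 0.8727 = 72.82 rpm.

ω_f ≈ 72.8 rpm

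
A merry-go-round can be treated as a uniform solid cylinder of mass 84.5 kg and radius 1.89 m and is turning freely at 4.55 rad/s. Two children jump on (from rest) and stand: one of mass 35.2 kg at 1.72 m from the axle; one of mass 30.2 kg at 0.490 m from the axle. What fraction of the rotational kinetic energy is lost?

No external torque acts about the axle; L_before = L_after.
I_p = ½(84.5)(1.89)² = 150.9 kg·m².
Added inertia Σmr² = (35.2)(1.72)² + (30.2)(0.490)² = 111.4 kg·m²; I_f = 150.9 + 111.4 = 262.3 kg·m².
ω_f = I_p ω_i / I_f = (150.9)(4.55) / 262.3 = 2.618 rad/s.
KE_i = ½(150.9)(4.550 rad/s)² = 1562 J; KE_f = ½(262.3)(2.618)² = 898.8 J.
Fraction lost = 0.4246.

fraction ≈ 0.425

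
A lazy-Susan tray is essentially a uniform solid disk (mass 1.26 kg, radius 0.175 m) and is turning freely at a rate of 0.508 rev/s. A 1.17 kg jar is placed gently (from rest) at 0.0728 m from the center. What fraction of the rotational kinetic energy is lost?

The added mass arrives with no angular momentum about the center, and any external torque about the center is negligible, so the system's angular momentum is conserved.
I_p = ½(1.26)(0.175)² = 0.01929 kg·m².
Added inertia Σmr² = (1.17)(0.0728)² = 0.006201 kg·m²; I_f = 0.01929 + 0.006201 = 0.02549 kg·m².
ω_f = I_p ω_i / I_f = (0.01929)(0.508) / 0.02549 = 0.3844 rev/s.
KE_i = ½(0.01929)(3.192 rad/s)² = 0.09828 J; KE_f = ½(0.02549)(2.416)² = 0.07438 J.
Fraction lost = 0.2432.

fraction ≈ 0.243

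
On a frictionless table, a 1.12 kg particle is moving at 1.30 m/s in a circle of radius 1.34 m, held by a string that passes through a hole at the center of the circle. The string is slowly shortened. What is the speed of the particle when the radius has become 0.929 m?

v₂ ≈ 1.88 m/s

Central (radial) force ⇒ zero torque about the center ⇒ m v r is constant.
v₂ = v₁ r₁ / r₂ = (1.30)(1.34) / (0.929) = 1.875 m/s.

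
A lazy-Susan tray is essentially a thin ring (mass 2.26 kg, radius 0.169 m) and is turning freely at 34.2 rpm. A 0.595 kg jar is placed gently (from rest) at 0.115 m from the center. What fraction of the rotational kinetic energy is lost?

The added mass arrives with no angular momentum about the center, and any external torque about the center is negligible, so the system's angular momentum is conserved.
I_p = (2.26)(0.169)² = 0.06455 kg·m².
Added inertia Σmr² = (0.595)(0.115)² = 0.007869 kg·m²; I_f = 0.06455 + 0.007869 = 0.07242 kg·m².
ω_f = I_p ω_i / I_f = (0.06455)(34.2) / 0.07242 = 30.48 rpm.
KE_i = ½(0.06455)(3.581 rad/s)² = 0.4140 J; KE_f = ½(0.07242)(3.192)² = 0.3690 J.
Fraction lost = 0.1087.

fraction ≈ 0.109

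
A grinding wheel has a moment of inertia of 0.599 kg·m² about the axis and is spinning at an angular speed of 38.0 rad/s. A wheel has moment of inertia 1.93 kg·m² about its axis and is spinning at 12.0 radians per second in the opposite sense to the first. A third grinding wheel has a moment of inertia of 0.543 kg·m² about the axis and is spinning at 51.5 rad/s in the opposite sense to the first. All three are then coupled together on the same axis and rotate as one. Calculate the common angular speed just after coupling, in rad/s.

|ω_f| ≈ 9.23 rad/s

No external torque acts about the common axis, so total angular momentum is conserved.
Taking A's sense as positive: L = (0.5990)(38.0) − (1.930)(12.0) − (0.5430)(51.5) = -28.36 kg·m²·rad/s.
Combined I = 0.5990 + 1.930 + 0.5430 = 3.072 kg·m².
ω_f = L / I = -28.36 / 3.072 = -9.233 rad/s.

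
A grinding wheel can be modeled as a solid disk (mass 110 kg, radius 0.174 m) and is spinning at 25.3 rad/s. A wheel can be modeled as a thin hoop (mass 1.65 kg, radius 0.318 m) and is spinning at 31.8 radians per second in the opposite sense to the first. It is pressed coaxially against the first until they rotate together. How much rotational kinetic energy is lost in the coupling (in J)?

No external torque acts about the common axis, so total angular momentum is conserved.
Moments of inertia: I_A = ½(110)(0.174)² = 1.665 kg·m²; I_B = (1.65)(0.318)² = 0.1669 kg·m².
Taking A's sense as positive: L = (1.665)(25.3) − (0.1669)(31.8) = 36.82 kg·m²·rad/s.
Combined I = 1.665 + 0.1669 = 1.832 kg·m².
ω_f = L / I = 36.82 / 1.832 = 20.10 rad/s.
KE_i = ½ΣIω² = 617.3 J; KE_f = ½(1.832)(20.10)² = 370.1 J.

ΔKE lost ≈ 247 J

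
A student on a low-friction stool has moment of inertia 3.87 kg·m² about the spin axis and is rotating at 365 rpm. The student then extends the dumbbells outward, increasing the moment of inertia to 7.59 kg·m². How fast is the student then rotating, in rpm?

ω₂ ≈ 186 rpm

No external torque acts about the spin axis, so angular momentum is conserved.
ω₂ = I₁ω₁ / I₂ = (3.870)(365 rpm) / (7.590) = 186.1 rpm.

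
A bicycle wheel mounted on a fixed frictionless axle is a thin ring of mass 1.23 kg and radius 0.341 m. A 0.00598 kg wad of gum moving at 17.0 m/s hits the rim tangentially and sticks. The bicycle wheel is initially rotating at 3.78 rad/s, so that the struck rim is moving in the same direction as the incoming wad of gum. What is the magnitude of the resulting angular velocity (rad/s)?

|ω_f| ≈ 4.00 rad/s

The axle reaction passes through the axle and exerts no torque about it; angular momentum about the axle is conserved through the impact.
I_p = (1.23)(0.341)² = 0.1430 kg·m². Taking the sense of the wad of gum's angular momentum as positive, L_{wad} = m v R = (0.00598)(17.0)(0.341) = 0.03467 kg·m²/s.
L_i = +I_p ω_p + m v R = +(0.1430)(3.78) + 0.03467 = 0.5753 kg·m²/s.
After sticking, I_f = I_p + m R² = 0.1430 + (0.00598)(0.341)² = 0.1437 kg·m².
ω_f = L_i / I_f = 0.5753 / 0.1437 = 4.003 rad/s.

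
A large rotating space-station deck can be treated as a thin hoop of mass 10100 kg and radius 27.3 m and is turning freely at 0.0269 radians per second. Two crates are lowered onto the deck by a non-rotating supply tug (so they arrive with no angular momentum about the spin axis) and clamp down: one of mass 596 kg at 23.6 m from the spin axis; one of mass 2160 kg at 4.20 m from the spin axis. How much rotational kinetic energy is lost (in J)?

energy lost ≈ 128 J

No external torque acts about the spin axis; L_before = L_after.
I_p = (10100)(27.3)² = 7.527e+06 kg·m².
Added inertia Σmr² = (596)(23.6)² + (2160)(4.20)² = 3.701e+05 kg·m²; I_f = 7.527e+06 + 3.701e+05 = 7.897e+06 kg·m².
ω_f = I_p ω_i / I_f = (7.527e+06)(0.0269) / 7.897e+06 = 0.02564 rad/s.
KE_i = ½(7.527e+06)(0.02690 rad/s)² = 2723 J; KE_f = ½(7.897e+06)(0.02564)² = 2596 J.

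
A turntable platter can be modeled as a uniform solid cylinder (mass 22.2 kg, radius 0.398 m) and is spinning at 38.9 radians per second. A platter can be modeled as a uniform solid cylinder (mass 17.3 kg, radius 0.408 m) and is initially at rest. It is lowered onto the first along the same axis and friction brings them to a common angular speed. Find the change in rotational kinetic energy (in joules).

The coupling torques are internal; angular momentum about the shared axis is conserved.
Moments of inertia: I_A = ½(22.2)(0.398)² = 1.758 kg·m²; I_B = ½(17.3)(0.408)² = 1.440 kg·m².
Taking A's sense as positive: L = (1.758)(38.9) = 68.40 kg·m²·rad/s.
Combined I = 1.758 + 1.440 = 3.198 kg·m².
ω_f = L / I = 68.40 / 3.198 = 21.39 rad/s.
KE_i = ½ΣIω² = 1330 J; KE_f = ½(3.198)(21.39)² = 731.4 J.

ΔKE ≈ -599 J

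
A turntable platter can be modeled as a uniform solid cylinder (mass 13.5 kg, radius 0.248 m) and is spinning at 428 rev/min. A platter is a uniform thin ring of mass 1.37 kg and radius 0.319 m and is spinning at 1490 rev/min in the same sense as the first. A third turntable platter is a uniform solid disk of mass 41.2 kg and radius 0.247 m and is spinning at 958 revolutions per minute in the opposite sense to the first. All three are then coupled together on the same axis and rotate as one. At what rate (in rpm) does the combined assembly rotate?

|ω_f| ≈ 452 rpm

The coupling torques are internal; angular momentum about the shared axis is conserved.
Moments of inertia: I_A = ½(13.5)(0.248)² = 0.4152 kg·m²; I_B = (1.37)(0.319)² = 0.1394 kg·m²; I_C = ½(41.2)(0.247)² = 1.257 kg·m².
Taking A's sense as positive: L = (0.4152)(428) + (0.1394)(1490) − (1.257)(958) = -818.6 kg·m²·rpm.
Combined I = 0.4152 + 0.1394 + 1.257 = 1.811 kg·m².
ω_f = L / I = -818.6 / 1.811 = -451.9 rpm.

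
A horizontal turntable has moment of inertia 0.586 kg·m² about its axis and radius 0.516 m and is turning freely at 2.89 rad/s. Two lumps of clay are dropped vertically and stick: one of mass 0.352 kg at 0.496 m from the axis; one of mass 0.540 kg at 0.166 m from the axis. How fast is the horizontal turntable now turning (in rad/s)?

ω_f ≈ 2.46 rad/s

The added mass arrives with no angular momentum about the axis, and any external torque about the axis is negligible, so the system's angular momentum is conserved.
Added inertia Σmr² = (0.352)(0.496)² + (0.540)(0.166)² = 0.1015 kg·m²; I_f = 0.5860 + 0.1015 = 0.6875 kg·m².
ω_f = I_p ω_i / I_f = (0.5860)(2.89) / 0.6875 = 2.463 rad/s.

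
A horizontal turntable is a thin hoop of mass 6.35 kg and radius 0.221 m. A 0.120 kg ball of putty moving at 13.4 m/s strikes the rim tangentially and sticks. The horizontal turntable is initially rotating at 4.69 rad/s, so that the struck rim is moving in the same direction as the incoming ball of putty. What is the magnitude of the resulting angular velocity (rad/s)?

About the axle the impulsive forces during the collision are internal, so angular momentum about that axis is conserved.
I_p = (6.35)(0.221)² = 0.3101 kg·m². Taking the sense of the ball of putty's angular momentum as positive, L_{ball} = m v R = (0.120)(13.4)(0.221) = 0.3554 kg·m²/s.
L_i = +I_p ω_p + m v R = +(0.3101)(4.69) + 0.3554 = 1.810 kg·m²/s.
After sticking, I_f = I_p + m R² = 0.3101 + (0.120)(0.221)² = 0.3160 kg·m².
ω_f = L_i / I_f = 1.810 / 0.3160 = 5.728 rad/s.

|ω_f| ≈ 5.73 rad/s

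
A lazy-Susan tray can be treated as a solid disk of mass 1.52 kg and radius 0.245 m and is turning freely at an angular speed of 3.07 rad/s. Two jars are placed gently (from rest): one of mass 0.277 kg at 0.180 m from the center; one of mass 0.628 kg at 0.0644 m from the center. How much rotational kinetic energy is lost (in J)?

energy lost ≈ 0.0435 J

The added mass arrives with no angular momentum about the center, and any external torque about the center is negligible, so the system's angular momentum is conserved.
I_p = ½(1.52)(0.245)² = 0.04562 kg·m².
Added inertia Σmr² = (0.277)(0.180)² + (0.628)(0.0644)² = 0.01158 kg·m²; I_f = 0.04562 + 0.01158 = 0.05720 kg·m².
ω_f = I_p ω_i / I_f = (0.04562)(3.07) / 0.05720 = 2.449 rad/s.
KE_i = ½(0.04562)(3.070 rad/s)² = 0.2150 J; KE_f = ½(0.05720)(2.449)² = 0.1715 J.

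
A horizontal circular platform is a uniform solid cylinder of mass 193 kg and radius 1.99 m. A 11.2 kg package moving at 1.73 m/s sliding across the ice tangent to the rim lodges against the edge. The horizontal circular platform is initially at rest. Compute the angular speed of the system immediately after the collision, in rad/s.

About the central axle the impulsive forces during the collision are internal, so angular momentum about that axis is conserved.
I_p = ½(193)(1.99)² = 382.1 kg·m². Taking the sense of the package's angular momentum as positive, L_{package} = m v R = (11.2)(1.73)(1.99) = 38.56 kg·m²/s.
L_i = 0 + 38.56 = 38.56 kg·m²/s.
After sticking, I_f = I_p + m R² = 382.1 + (11.2)(1.99)² = 426.5 kg·m².
ω_f = L_i / I_f = 38.56 / 426.5 = 0.09041 rad/s.

|ω_f| ≈ 0.0904 rad/s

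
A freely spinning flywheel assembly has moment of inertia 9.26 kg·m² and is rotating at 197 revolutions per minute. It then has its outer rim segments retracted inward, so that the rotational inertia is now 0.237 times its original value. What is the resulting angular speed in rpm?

Angular momentum about the spin axis is conserved since the torque about it is zero.
I₂ = 0.237 × 9.26 = 2.195 kg·m².
ω₂ = I₁ω₁ / I₂ = (9.260)(197 rpm) / (2.195) = 831.2 rpm.

ω₂ ≈ 831 rpm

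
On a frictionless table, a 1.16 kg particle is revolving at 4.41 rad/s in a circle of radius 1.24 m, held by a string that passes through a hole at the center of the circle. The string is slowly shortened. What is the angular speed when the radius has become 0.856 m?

No torque about the axis ⇒ m r₁² ω₁ = m r₂² ω₂.
ω₂ = ω₁ (r₁/r₂)² = (4.41)(1.24/0.856)² = 9.254 rad/s.

ω₂ ≈ 9.25 rad/s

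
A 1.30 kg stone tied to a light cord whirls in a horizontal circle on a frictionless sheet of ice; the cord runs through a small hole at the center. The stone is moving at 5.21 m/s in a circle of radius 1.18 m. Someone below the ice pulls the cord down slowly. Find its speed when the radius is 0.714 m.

Central (radial) force ⇒ zero torque about the center ⇒ m v r is constant.
v₂ = v₁ r₁ / r₂ = (5.21)(1.18) / (0.714) = 8.610 m/s.

v₂ ≈ 8.61 m/s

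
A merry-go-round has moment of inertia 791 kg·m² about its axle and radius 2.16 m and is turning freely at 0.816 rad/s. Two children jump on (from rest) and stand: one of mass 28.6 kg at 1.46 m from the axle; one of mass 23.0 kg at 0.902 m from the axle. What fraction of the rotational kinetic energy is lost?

No external torque acts about the axle; L_before = L_after.
Added inertia Σmr² = (28.6)(1.46)² + (23.0)(0.902)² = 79.68 kg·m²; I_f = 791.0 + 79.68 = 870.7 kg·m².
ω_f = I_p ω_i / I_f = (791.0)(0.816) / 870.7 = 0.7413 rad/s.
KE_i = ½(791.0)(0.8160 rad/s)² = 263.3 J; KE_f = ½(870.7)(0.7413)² = 239.2 J.
Fraction lost = 0.09151.

fraction ≈ 0.0915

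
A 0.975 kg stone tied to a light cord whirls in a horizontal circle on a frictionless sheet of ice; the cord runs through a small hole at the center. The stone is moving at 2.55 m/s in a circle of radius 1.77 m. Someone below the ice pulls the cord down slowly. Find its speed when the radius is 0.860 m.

v₂ ≈ 5.25 m/s

Central (radial) force ⇒ zero torque about the center ⇒ m v r is constant.
v₂ = v₁ r₁ / r₂ = (2.55)(1.77) / (0.860) = 5.248 m/s.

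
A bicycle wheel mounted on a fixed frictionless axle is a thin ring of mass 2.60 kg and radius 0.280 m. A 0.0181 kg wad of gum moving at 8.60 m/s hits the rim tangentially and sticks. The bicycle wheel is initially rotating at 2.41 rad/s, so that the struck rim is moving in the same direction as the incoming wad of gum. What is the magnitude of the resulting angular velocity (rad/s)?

|ω_f| ≈ 2.61 rad/s

The axle reaction passes through the axle and exerts no torque about it; angular momentum about the axle is conserved through the impact.
I_p = (2.60)(0.280)² = 0.2038 kg·m². Taking the sense of the wad of gum's angular momentum as positive, L_{wad} = m v R = (0.0181)(8.60)(0.280) = 0.04358 kg·m²/s.
L_i = +I_p ω_p + m v R = +(0.2038)(2.41) + 0.04358 = 0.5348 kg·m²/s.
After sticking, I_f = I_p + m R² = 0.2038 + (0.0181)(0.280)² = 0.2053 kg·m².
ω_f = L_i / I_f = 0.5348 / 0.2053 = 2.606 rad/s.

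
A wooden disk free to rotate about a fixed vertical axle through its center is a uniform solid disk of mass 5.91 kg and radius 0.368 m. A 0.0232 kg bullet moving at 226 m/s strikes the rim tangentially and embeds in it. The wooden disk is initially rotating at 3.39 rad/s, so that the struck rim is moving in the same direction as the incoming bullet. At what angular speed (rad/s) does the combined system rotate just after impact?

About the axle the impulsive forces during the collision are internal, so angular momentum about that axis is conserved.
I_p = ½(5.91)(0.368)² = 0.4002 kg·m². Taking the sense of the bullet's angular momentum as positive, L_{bullet} = m v R = (0.0232)(226)(0.368) = 1.929 kg·m²/s.
L_i = +I_p ω_p + m v R = +(0.4002)(3.39) + 1.929 = 3.286 kg·m²/s.
After sticking, I_f = I_p + m R² = 0.4002 + (0.0232)(0.368)² = 0.4033 kg·m².
ω_f = L_i / I_f = 3.286 / 0.4033 = 8.148 rad/s.

|ω_f| ≈ 8.15 rad/s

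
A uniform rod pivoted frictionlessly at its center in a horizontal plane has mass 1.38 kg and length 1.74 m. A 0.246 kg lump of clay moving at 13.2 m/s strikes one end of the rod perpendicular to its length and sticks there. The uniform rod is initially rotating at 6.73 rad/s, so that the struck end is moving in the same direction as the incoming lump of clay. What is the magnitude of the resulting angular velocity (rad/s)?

|ω_f| ≈ 9.67 rad/s

The axle reaction passes through the pivot and exerts no torque about it; angular momentum about the pivot is conserved through the impact.
I_p = (1/12)(1.38)(1.74)² = 0.3482 kg·m². Taking the sense of the lump of clay's angular momentum as positive, L_{lump} = m v R = (0.246)(13.2)(1.74/2) = 2.825 kg·m²/s.
L_i = +I_p ω_p + m v R = +(0.3482)(6.73) + 2.825 = 5.168 kg·m²/s.
After sticking, I_f = I_p + m R² = 0.3482 + (0.246)(1.74/2)² = 0.5344 kg·m².
ω_f = L_i / I_f = 5.168 / 0.5344 = 9.672 rad/s.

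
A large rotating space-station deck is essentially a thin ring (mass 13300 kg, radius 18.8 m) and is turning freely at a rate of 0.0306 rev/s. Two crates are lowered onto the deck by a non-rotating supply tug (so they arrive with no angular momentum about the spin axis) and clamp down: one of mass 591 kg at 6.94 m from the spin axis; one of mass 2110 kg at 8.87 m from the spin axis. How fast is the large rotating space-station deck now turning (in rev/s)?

The added mass arrives with no angular momentum about the spin axis, and any external torque about the spin axis is negligible, so the system's angular momentum is conserved.
I_p = (13300)(18.8)² = 4.701e+06 kg·m².
Added inertia Σmr² = (591)(6.94)² + (2110)(8.87)² = 1.945e+05 kg·m²; I_f = 4.701e+06 + 1.945e+05 = 4.895e+06 kg·m².
ω_f = I_p ω_i / I_f = (4.701e+06)(0.0306) / 4.895e+06 = 0.02938 rev/s.

ω_f ≈ 0.0294 rev/s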